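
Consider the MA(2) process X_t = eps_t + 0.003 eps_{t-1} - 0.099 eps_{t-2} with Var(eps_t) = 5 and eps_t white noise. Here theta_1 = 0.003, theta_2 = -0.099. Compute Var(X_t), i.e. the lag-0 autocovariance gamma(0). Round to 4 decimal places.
\gamma(0) = 5.0491

For an MA(q) process X_t = eps_t + sum_i theta_i eps_{t-i} with
Var(eps_t) = sigma^2, the variance is
  gamma(0) = sigma^2 * (1 + sum_i theta_i^2).
  sum_i theta_i^2 = (0.003)^2 + (-0.099)^2 = 0.000009 + 0.009801 = 0.00981.
  gamma(0) = 5 * (1 + 0.00981) = 5 * 1.00981 = 5.04905, which rounds to 5.0491.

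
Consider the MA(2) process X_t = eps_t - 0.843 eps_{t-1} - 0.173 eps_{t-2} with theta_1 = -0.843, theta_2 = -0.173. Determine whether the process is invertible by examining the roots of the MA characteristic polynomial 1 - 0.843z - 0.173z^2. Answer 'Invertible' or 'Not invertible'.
\text{Not invertible}

The MA(q) characteristic polynomial is P(z) = 1 - 0.843z - 0.173z^2.
Invertibility requires all roots to lie outside the unit circle, i.e. |z| > 1 for every root.
Set 1 + (-0.843) z + (-0.173) z^2 = 0, i.e. a z^2 + b z + c = 0 with a = -0.173, b = -0.843, c = 1.
Discriminant D = b^2 - 4ac = (-0.843)^2 - 4*(-0.173)*1 = 0.710649 - (-0.692) = 1.402649.
D >= 0, so the roots are real: z = (-b +/- sqrt(D)) / (2a) = (0.843 +/- 1.184335) / (-0.346).
  z_1 = (0.843 + 1.184335) / (-0.346) = -5.8593,   |z_1| = 5.8593.
  z_2 = (0.843 - 1.184335) / (-0.346) = 0.9865,   |z_2| = 0.9865.
Moduli of all roots: 5.8593, 0.9865.
All moduli strictly greater than 1? No.
Verdict: Not invertible.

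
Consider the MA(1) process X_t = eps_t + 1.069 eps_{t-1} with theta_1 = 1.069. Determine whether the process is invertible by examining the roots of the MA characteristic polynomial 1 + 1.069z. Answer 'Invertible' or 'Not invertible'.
\text{Not invertible}

The MA(q) characteristic polynomial is P(z) = 1 + 1.069z.
Invertibility requires all roots to lie outside the unit circle, i.e. |z| > 1 for every root.
This is linear in z: 1 + (1.069) z = 0  =>  z = -1/(1.069) = -0.935454,  |z| = 0.935454.
Moduli of all roots: 0.9355.
All moduli strictly greater than 1? No.
Verdict: Not invertible.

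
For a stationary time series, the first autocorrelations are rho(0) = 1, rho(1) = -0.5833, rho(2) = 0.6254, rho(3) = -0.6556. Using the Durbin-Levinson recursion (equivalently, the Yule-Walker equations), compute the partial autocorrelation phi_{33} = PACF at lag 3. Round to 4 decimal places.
\phi_{33} = -0.3660

The PACF at lag k is phi_{kk}, the last component of the solution
to the Yule-Walker system G_k phi = r_k where
  (G_k)_{ij} = rho(|i - j|), (r_k)_i = rho(i), i,j = 1..k.
Equivalently, Durbin-Levinson gives phi_{kk} iteratively:
  phi_{11} = rho(1)
  phi_{kk} = [rho(k) - sum_{j=1..k-1} phi_{k-1,j} rho(k-j)]
            / [1 - sum_{j=1..k-1} phi_{k-1,j} rho(j)],
  phi_{k,j} = phi_{k-1,j} - phi_{kk} phi_{k-1,k-j},  j = 1..k-1.
Step k = 1:
  phi_11 = rho(1) = -0.5833.
Step k = 2:
  phi_22 = [rho(2) - phi_11 rho(1)] / [1 - phi_11 rho(1)] = [0.6254 - (-0.5833)(-0.5833)] / [1 - (-0.5833)(-0.5833)]
         = 0.28516111 / 0.65976111 = 0.432219.
  Update: phi_21 = phi_11 - phi_22 phi_11 = -0.5833 - (0.432219)(-0.5833) = -0.331187.
Step k = 3:
  phi_33 = [rho(3) - phi_21 rho(2) - phi_22 rho(1)] / [1 - phi_21 rho(1) - phi_22 rho(2)]
    numerator   = -0.6556 - (-0.331187)(0.6254) - (0.432219)(-0.5833) = -0.19636258
    denominator = 1 - (-0.331187)(-0.5833) - (0.432219)(0.6254) = 0.53650914
  phi_33 = -0.19636258 / 0.53650914 = -0.366.
Therefore phi_{33} = -0.3660.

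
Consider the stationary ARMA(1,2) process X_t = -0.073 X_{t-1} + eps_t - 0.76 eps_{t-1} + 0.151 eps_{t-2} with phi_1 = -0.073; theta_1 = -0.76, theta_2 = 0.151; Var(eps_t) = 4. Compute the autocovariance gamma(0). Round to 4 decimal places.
\gamma(0) = 6.9560

Multiply the model equation by X_{t-k} and take expectations. With theta_0 = psi_0 = 1 and psi_j the MA(infinity) weights, this gives
  gamma(k) - sum_i phi_i gamma(k-i) = c_k,
  c_k = sigma^2 * sum_{j=k..q} theta_j psi_{j-k}   (c_k = 0 for k > q),
using gamma(-m) = gamma(m).
psi-weights needed (psi_j = theta_j + sum_i phi_i psi_{j-i}):
  psi_1 = theta_1 + phi_1 = -0.76 + (-0.073) = -0.833
  psi_2 = theta_2 + phi_1 psi_1 = 0.151 + (-0.073)(-0.833) = 0.211809
Right-hand sides:
  c_0 = sigma^2 (1 + theta_1 psi_1 + theta_2 psi_2) = 4 * (1 + (-0.76)(-0.833) + (0.151)(0.211809)) = 4 * 1.665063 = 6.660253
  c_1 = sigma^2 (theta_1 + theta_2 psi_1) = 4 * (-0.76 + (0.151)(-0.833)) = -3.543132
  c_2 = sigma^2 theta_2 = 4 * (0.151) = 0.604
Equations for k = 0 and k = 1 (AR order 1):
  gamma(0) = phi_1 gamma(1) + c_0
  gamma(1) = phi_1 gamma(0) + c_1
Substituting the second into the first: gamma(0) (1 - phi_1^2) = c_0 + phi_1 c_1, so
  gamma(0) = (c_0 + phi_1 c_1) / (1 - phi_1^2) = (6.660253 + (-0.073)(-3.543132)) / (1 - (-0.073)^2) = 6.918901 / 0.994671 = 6.95597.
Therefore gamma(0) = 6.9560 (to 4 decimal places).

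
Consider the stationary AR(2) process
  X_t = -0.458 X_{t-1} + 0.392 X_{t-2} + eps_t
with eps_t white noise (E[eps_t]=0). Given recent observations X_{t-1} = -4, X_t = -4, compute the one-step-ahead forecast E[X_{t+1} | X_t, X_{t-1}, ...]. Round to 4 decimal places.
E[X_{t+1} \mid \mathcal F_t] = 0.2640

For an AR(p) model X_t = c + sum_i phi_i X_{t-i} + eps_t, the
one-step-ahead conditional mean is
  E[X_{t+1} | X_t, ...] = c + sum_i phi_i X_{t+1-i}.
Substitute known values:
  E[X_{t+1} | ...] = (-0.458) * (-4) + (0.392) * (-4)
                   = 0.2640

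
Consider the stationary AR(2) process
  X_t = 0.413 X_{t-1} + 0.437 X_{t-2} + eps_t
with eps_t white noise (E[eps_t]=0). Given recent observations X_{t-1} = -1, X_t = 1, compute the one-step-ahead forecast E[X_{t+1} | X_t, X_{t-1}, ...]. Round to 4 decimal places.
E[X_{t+1} \mid \mathcal F_t] = -0.0240

For an AR(p) model X_t = c + sum_i phi_i X_{t-i} + eps_t, the
one-step-ahead conditional mean is
  E[X_{t+1} | X_t, ...] = c + sum_i phi_i X_{t+1-i}.
Substitute known values:
  E[X_{t+1} | ...] = (0.413) * (1) + (0.437) * (-1)
                   = -0.0240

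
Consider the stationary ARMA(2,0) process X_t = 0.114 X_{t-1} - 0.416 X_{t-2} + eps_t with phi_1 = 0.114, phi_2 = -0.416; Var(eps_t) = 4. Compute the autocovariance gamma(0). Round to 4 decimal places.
\gamma(0) = 4.8686

Multiply the model equation by X_{t-k} and take expectations. With theta_0 = psi_0 = 1 and psi_j the MA(infinity) weights, this gives
  gamma(k) - sum_i phi_i gamma(k-i) = c_k,
  c_k = sigma^2 * sum_{j=k..q} theta_j psi_{j-k}   (c_k = 0 for k > q),
using gamma(-m) = gamma(m).
Pure AR (q = 0): c_0 = sigma^2 = 4, c_k = 0 for k >= 1.
Equations for k = 0, 1, 2 (AR order 2, c_2 = 0):
  (E0) gamma(0) = phi_1 gamma(1) + phi_2 gamma(2) + c_0
  (E1) gamma(1) = phi_1 gamma(0) + phi_2 gamma(1) + c_1
  (E2) gamma(2) = phi_1 gamma(1) + phi_2 gamma(0)
From (E1): gamma(1) = A gamma(0) + B with
  A = phi_1 / (1 - phi_2) = 0.114 / 1.416 = 0.080508,   B = c_1 / (1 - phi_2) = 0 / 1.416 = 0.
Insert (E2) into (E0): gamma(0) (1 - phi_2^2) = phi_1 (1 + phi_2) gamma(1) + c_0.
  phi_1 (1 + phi_2) = (0.114)(0.584) = 0.066576,   1 - phi_2^2 = 0.826944.
Replace gamma(1) by A gamma(0) + B and collect gamma(0):
  gamma(0) [0.826944 - (0.066576)(0.080508)] = c_0 = 4
  gamma(0) * 0.821584 = 4
  gamma(0) = 4 / 0.821584 = 4.868644.
Therefore gamma(0) = 4.8686 (to 4 decimal places).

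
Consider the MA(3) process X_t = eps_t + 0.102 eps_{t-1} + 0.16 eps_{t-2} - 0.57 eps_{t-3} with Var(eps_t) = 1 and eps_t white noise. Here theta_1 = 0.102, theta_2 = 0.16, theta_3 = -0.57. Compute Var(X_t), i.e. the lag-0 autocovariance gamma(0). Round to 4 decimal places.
\gamma(0) = 1.3609

For an MA(q) process X_t = eps_t + sum_i theta_i eps_{t-i} with
Var(eps_t) = sigma^2, the variance is
  gamma(0) = sigma^2 * (1 + sum_i theta_i^2).
  sum_i theta_i^2 = (0.102)^2 + (0.16)^2 + (-0.57)^2 = 0.010404 + 0.0256 + 0.3249 = 0.360904.
  gamma(0) = 1 * (1 + 0.360904) = 1 * 1.360904 = 1.360904, which rounds to 1.3609.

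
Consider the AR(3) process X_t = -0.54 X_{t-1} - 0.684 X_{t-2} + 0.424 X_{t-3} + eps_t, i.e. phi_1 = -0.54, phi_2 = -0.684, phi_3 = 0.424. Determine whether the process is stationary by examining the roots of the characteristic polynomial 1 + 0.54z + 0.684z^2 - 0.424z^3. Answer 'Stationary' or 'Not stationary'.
\text{Not stationary}

The AR(p) characteristic polynomial is P(z) = 1 + 0.54z + 0.684z^2 - 0.424z^3.
Stationarity requires all roots to lie outside the unit circle, i.e. |z| > 1 for every root.
Degree 3: look for a simple real root z0 first, then factor out (1 - z/z0) and solve the remaining quadratic.
Testing z0 = 2.5: P(2.5) = 1 + (0.54)(2.5) + (0.684)(2.5)^2 + (-0.424)(2.5)^3
  = 1 + (1.35) + (4.275) + (-6.625) = 0.  So z_0 = 2.5 is a root, |z_0| = 2.5.
Divide out the factor (1 - 0.4 z) = (1 - z/z0) (since 1/z0 = 0.4):
  P(z) = (1 - 0.4 z)(1 + (0.94) z + (1.06) z^2)
  [check: z-coef 0.94 - (0.4) = 0.54; z^2-coef 1.06 - (0.4)(0.94) = 0.684; z^3-coef -(0.4)(1.06) = -0.424.]
Remaining roots from the quadratic factor 1 + (0.94) z + (1.06) z^2:
  Set 1 + (0.94) z + (1.06) z^2 = 0, i.e. a z^2 + b z + c = 0 with a = 1.06, b = 0.94, c = 1.
  Discriminant D = b^2 - 4ac = (0.94)^2 - 4*(1.06)*1 = 0.8836 - (4.24) = -3.3564.
  D < 0, so the roots are the complex-conjugate pair z = (-b +/- i sqrt(-D)) / (2a) = -0.4434 +/- 0.8642i.
  For a conjugate pair |z|^2 = z * conj(z) = (product of roots) = c/a = 1/(1.06) = 0.943396, so |z| = sqrt(0.943396) = 0.9713 for both roots.
Moduli of all roots: 2.5000, 0.9713, 0.9713.
All moduli strictly greater than 1? No.
Verdict: Not stationary.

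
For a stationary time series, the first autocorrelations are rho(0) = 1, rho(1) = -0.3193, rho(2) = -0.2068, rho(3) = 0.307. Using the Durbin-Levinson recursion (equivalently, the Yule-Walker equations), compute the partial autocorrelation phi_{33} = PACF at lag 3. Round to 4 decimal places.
\phi_{33} = 0.1370

The PACF at lag k is phi_{kk}, the last component of the solution
to the Yule-Walker system G_k phi = r_k where
  (G_k)_{ij} = rho(|i - j|), (r_k)_i = rho(i), i,j = 1..k.
Equivalently, Durbin-Levinson gives phi_{kk} iteratively:
  phi_{11} = rho(1)
  phi_{kk} = [rho(k) - sum_{j=1..k-1} phi_{k-1,j} rho(k-j)]
            / [1 - sum_{j=1..k-1} phi_{k-1,j} rho(j)],
  phi_{k,j} = phi_{k-1,j} - phi_{kk} phi_{k-1,k-j},  j = 1..k-1.
Step k = 1:
  phi_11 = rho(1) = -0.3193.
Step k = 2:
  phi_22 = [rho(2) - phi_11 rho(1)] / [1 - phi_11 rho(1)] = [-0.2068 - (-0.3193)(-0.3193)] / [1 - (-0.3193)(-0.3193)]
         = -0.30875249 / 0.89804751 = -0.343804.
  Update: phi_21 = phi_11 - phi_22 phi_11 = -0.3193 - (-0.343804)(-0.3193) = -0.429077.
Step k = 3:
  phi_33 = [rho(3) - phi_21 rho(2) - phi_22 rho(1)] / [1 - phi_21 rho(1) - phi_22 rho(2)]
    numerator   = 0.307 - (-0.429077)(-0.2068) - (-0.343804)(-0.3193) = 0.10849027
    denominator = 1 - (-0.429077)(-0.3193) - (-0.343804)(-0.2068) = 0.79189711
  phi_33 = 0.10849027 / 0.79189711 = 0.137.
Therefore phi_{33} = 0.1370.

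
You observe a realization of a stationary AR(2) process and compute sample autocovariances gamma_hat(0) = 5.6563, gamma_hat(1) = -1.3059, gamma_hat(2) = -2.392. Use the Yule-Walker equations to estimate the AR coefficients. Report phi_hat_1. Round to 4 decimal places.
\hat\phi_{1} = -0.3470

The Yule-Walker equations for an AR(p) process read, in matrix form,
  Gamma_p phi = r_p,   with   (Gamma_p)_{ij} = gamma(|i - j|),
                       (r_p)_i = gamma(i),   i,j = 1..p.
Substitute the sample gammas (Toeplitz matrix and right-hand side of size 2):
  Gamma_p = [[5.6563, -1.3059], [-1.3059, 5.6563]]
  r_p     = [-1.3059, -2.392]
Written out:
  5.6563 phi_1 - 1.3059 phi_2 = -1.3059
  -1.3059 phi_1 + 5.6563 phi_2 = -2.392
Solve by Cramer's rule:
  det = gamma(0)^2 - gamma(1)^2 = (5.6563)^2 - (-1.3059)^2 = 31.99372969 - 1.70537481 = 30.28835488
  phi_hat_1 = [gamma(1) gamma(0) - gamma(1) gamma(2)] / det = [(-1.3059)(5.6563) - (-1.3059)(-2.392)] / 30.28835488 = -10.51027497 / 30.28835488 = -0.347
  phi_hat_2 = [gamma(0) gamma(2) - gamma(1)^2] / det = [(5.6563)(-2.392) - (-1.3059)^2] / 30.28835488 = -15.23524441 / 30.28835488 = -0.503
So phi_hat = [-0.3470, -0.5030].
Therefore phi_hat_1 = -0.3470.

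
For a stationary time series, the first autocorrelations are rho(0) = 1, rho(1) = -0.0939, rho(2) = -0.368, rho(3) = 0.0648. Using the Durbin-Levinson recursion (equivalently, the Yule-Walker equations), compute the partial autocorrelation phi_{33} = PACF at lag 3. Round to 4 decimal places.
\phi_{33} = -0.0219

The PACF at lag k is phi_{kk}, the last component of the solution
to the Yule-Walker system G_k phi = r_k where
  (G_k)_{ij} = rho(|i - j|), (r_k)_i = rho(i), i,j = 1..k.
Equivalently, Durbin-Levinson gives phi_{kk} iteratively:
  phi_{11} = rho(1)
  phi_{kk} = [rho(k) - sum_{j=1..k-1} phi_{k-1,j} rho(k-j)]
            / [1 - sum_{j=1..k-1} phi_{k-1,j} rho(j)],
  phi_{k,j} = phi_{k-1,j} - phi_{kk} phi_{k-1,k-j},  j = 1..k-1.
Step k = 1:
  phi_11 = rho(1) = -0.0939.
Step k = 2:
  phi_22 = [rho(2) - phi_11 rho(1)] / [1 - phi_11 rho(1)] = [-0.368 - (-0.0939)(-0.0939)] / [1 - (-0.0939)(-0.0939)]
         = -0.37681721 / 0.99118279 = -0.380169.
  Update: phi_21 = phi_11 - phi_22 phi_11 = -0.0939 - (-0.380169)(-0.0939) = -0.129598.
Step k = 3:
  phi_33 = [rho(3) - phi_21 rho(2) - phi_22 rho(1)] / [1 - phi_21 rho(1) - phi_22 rho(2)]
    numerator   = 0.0648 - (-0.129598)(-0.368) - (-0.380169)(-0.0939) = -0.01858992
    denominator = 1 - (-0.129598)(-0.0939) - (-0.380169)(-0.368) = 0.84792848
  phi_33 = -0.01858992 / 0.84792848 = -0.0219.
Therefore phi_{33} = -0.0219.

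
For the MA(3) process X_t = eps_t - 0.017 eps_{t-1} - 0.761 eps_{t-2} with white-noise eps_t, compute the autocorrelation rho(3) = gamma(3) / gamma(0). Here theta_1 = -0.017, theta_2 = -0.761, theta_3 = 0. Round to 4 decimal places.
\rho(3) = 0.0000

For an MA(q) process with theta_0 = 1, the autocovariance is
  gamma(k) = sigma^2 * sum_{i=0..q-k} theta_i * theta_{i+k},
and rho(k) = gamma(k) / gamma(0). Sigma^2 cancels.
  numerator   = (1)*(0) = 0.
  denominator = (1)^2 + (-0.017)^2 + (-0.761)^2 + (0)^2 = 1.57941.
  rho(3) = 0 / 1.57941 = 0.0000.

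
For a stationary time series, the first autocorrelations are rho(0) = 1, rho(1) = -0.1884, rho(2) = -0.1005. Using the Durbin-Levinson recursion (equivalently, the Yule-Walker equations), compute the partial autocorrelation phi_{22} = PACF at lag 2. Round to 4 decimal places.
\phi_{22} = -0.1410

The PACF at lag k is phi_{kk}, the last component of the solution
to the Yule-Walker system G_k phi = r_k where
  (G_k)_{ij} = rho(|i - j|), (r_k)_i = rho(i), i,j = 1..k.
Equivalently, Durbin-Levinson gives phi_{kk} iteratively:
  phi_{11} = rho(1)
  phi_{kk} = [rho(k) - sum_{j=1..k-1} phi_{k-1,j} rho(k-j)]
            / [1 - sum_{j=1..k-1} phi_{k-1,j} rho(j)],
  phi_{k,j} = phi_{k-1,j} - phi_{kk} phi_{k-1,k-j},  j = 1..k-1.
Step k = 1:
  phi_11 = rho(1) = -0.1884.
Step k = 2:
  phi_22 = [rho(2) - phi_11 rho(1)] / [1 - phi_11 rho(1)] = [-0.1005 - (-0.1884)(-0.1884)] / [1 - (-0.1884)(-0.1884)]
         = -0.13599456 / 0.96450544 = -0.141.
Therefore phi_{22} = -0.1410.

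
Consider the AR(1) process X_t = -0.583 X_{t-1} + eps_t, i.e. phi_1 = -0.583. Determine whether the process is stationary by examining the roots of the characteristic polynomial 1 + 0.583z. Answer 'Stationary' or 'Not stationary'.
\text{Stationary}

The AR(p) characteristic polynomial is P(z) = 1 + 0.583z.
Stationarity requires all roots to lie outside the unit circle, i.e. |z| > 1 for every root.
This is linear in z: 1 + (0.583) z = 0  =>  z = -1/(0.583) = -1.715266,  |z| = 1.715266.
Moduli of all roots: 1.7153.
All moduli strictly greater than 1? Yes.
Verdict: Stationary.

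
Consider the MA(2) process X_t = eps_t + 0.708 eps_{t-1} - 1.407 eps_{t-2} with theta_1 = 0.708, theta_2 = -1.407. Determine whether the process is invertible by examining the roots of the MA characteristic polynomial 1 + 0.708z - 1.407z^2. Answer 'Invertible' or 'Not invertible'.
\text{Not invertible}

The MA(q) characteristic polynomial is P(z) = 1 + 0.708z - 1.407z^2.
Invertibility requires all roots to lie outside the unit circle, i.e. |z| > 1 for every root.
Set 1 + (0.708) z + (-1.407) z^2 = 0, i.e. a z^2 + b z + c = 0 with a = -1.407, b = 0.708, c = 1.
Discriminant D = b^2 - 4ac = (0.708)^2 - 4*(-1.407)*1 = 0.501264 - (-5.628) = 6.129264.
D >= 0, so the roots are real: z = (-b +/- sqrt(D)) / (2a) = (-0.708 +/- 2.475735) / (-2.814).
  z_1 = (-0.708 + 2.475735) / (-2.814) = -0.6282,   |z_1| = 0.6282.
  z_2 = (-0.708 - 2.475735) / (-2.814) = 1.1314,   |z_2| = 1.1314.
Moduli of all roots: 0.6282, 1.1314.
All moduli strictly greater than 1? No.
Verdict: Not invertible.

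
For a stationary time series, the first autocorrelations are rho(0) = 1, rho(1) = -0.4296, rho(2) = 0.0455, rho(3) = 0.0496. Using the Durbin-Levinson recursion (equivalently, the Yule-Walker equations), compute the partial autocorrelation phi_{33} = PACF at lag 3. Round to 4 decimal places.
\phi_{33} = -0.0010

The PACF at lag k is phi_{kk}, the last component of the solution
to the Yule-Walker system G_k phi = r_k where
  (G_k)_{ij} = rho(|i - j|), (r_k)_i = rho(i), i,j = 1..k.
Equivalently, Durbin-Levinson gives phi_{kk} iteratively:
  phi_{11} = rho(1)
  phi_{kk} = [rho(k) - sum_{j=1..k-1} phi_{k-1,j} rho(k-j)]
            / [1 - sum_{j=1..k-1} phi_{k-1,j} rho(j)],
  phi_{k,j} = phi_{k-1,j} - phi_{kk} phi_{k-1,k-j},  j = 1..k-1.
Step k = 1:
  phi_11 = rho(1) = -0.4296.
Step k = 2:
  phi_22 = [rho(2) - phi_11 rho(1)] / [1 - phi_11 rho(1)] = [0.0455 - (-0.4296)(-0.4296)] / [1 - (-0.4296)(-0.4296)]
         = -0.13905616 / 0.81544384 = -0.170528.
  Update: phi_21 = phi_11 - phi_22 phi_11 = -0.4296 - (-0.170528)(-0.4296) = -0.502859.
Step k = 3:
  phi_33 = [rho(3) - phi_21 rho(2) - phi_22 rho(1)] / [1 - phi_21 rho(1) - phi_22 rho(2)]
    numerator   = 0.0496 - (-0.502859)(0.0455) - (-0.170528)(-0.4296) = -0.00077883
    denominator = 1 - (-0.502859)(-0.4296) - (-0.170528)(0.0455) = 0.79173085
  phi_33 = -0.00077883 / 0.79173085 = -0.001.
Therefore phi_{33} = -0.0010.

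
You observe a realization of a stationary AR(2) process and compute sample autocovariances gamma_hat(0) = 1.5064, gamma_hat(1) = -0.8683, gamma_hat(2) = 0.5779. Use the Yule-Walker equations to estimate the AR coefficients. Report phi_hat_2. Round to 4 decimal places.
\hat\phi_{2} = 0.0770

The Yule-Walker equations for an AR(p) process read, in matrix form,
  Gamma_p phi = r_p,   with   (Gamma_p)_{ij} = gamma(|i - j|),
                       (r_p)_i = gamma(i),   i,j = 1..p.
Substitute the sample gammas (Toeplitz matrix and right-hand side of size 2):
  Gamma_p = [[1.5064, -0.8683], [-0.8683, 1.5064]]
  r_p     = [-0.8683, 0.5779]
Written out:
  1.5064 phi_1 - 0.8683 phi_2 = -0.8683
  -0.8683 phi_1 + 1.5064 phi_2 = 0.5779
Solve by Cramer's rule:
  det = gamma(0)^2 - gamma(1)^2 = (1.5064)^2 - (-0.8683)^2 = 2.26924096 - 0.75394489 = 1.51529607
  phi_hat_1 = [gamma(1) gamma(0) - gamma(1) gamma(2)] / det = [(-0.8683)(1.5064) - (-0.8683)(0.5779)] / 1.51529607 = -0.80621655 / 1.51529607 = -0.5321
  phi_hat_2 = [gamma(0) gamma(2) - gamma(1)^2] / det = [(1.5064)(0.5779) - (-0.8683)^2] / 1.51529607 = 0.11660367 / 1.51529607 = 0.077
So phi_hat = [-0.5321, 0.0770].
Therefore phi_hat_2 = 0.0770.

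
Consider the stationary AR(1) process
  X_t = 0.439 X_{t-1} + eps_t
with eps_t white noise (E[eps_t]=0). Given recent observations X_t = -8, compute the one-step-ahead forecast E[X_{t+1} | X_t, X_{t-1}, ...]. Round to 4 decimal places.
E[X_{t+1} \mid \mathcal F_t] = -3.5120

For an AR(p) model X_t = c + sum_i phi_i X_{t-i} + eps_t, the
one-step-ahead conditional mean is
  E[X_{t+1} | X_t, ...] = c + sum_i phi_i X_{t+1-i}.
Substitute known values:
  E[X_{t+1} | ...] = (0.439) * (-8)
                   = -3.5120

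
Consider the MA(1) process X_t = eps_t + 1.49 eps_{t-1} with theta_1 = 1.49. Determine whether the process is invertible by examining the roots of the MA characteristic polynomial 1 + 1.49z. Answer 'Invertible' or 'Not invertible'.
\text{Not invertible}

The MA(q) characteristic polynomial is P(z) = 1 + 1.49z.
Invertibility requires all roots to lie outside the unit circle, i.e. |z| > 1 for every root.
This is linear in z: 1 + (1.49) z = 0  =>  z = -1/(1.49) = -0.671141,  |z| = 0.671141.
Moduli of all roots: 0.6711.
All moduli strictly greater than 1? No.
Verdict: Not invertible.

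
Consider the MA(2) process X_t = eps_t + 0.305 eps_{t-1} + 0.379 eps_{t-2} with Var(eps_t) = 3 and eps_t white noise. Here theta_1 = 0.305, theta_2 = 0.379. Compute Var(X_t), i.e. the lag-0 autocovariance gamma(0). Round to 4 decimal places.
\gamma(0) = 3.7100

For an MA(q) process X_t = eps_t + sum_i theta_i eps_{t-i} with
Var(eps_t) = sigma^2, the variance is
  gamma(0) = sigma^2 * (1 + sum_i theta_i^2).
  sum_i theta_i^2 = (0.305)^2 + (0.379)^2 = 0.093025 + 0.143641 = 0.236666.
  gamma(0) = 3 * (1 + 0.236666) = 3 * 1.236666 = 3.709998, which rounds to 3.7100.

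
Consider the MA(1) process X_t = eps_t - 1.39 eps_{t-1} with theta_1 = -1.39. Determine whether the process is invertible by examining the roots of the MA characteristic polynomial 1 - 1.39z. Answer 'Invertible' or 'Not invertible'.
\text{Not invertible}

The MA(q) characteristic polynomial is P(z) = 1 - 1.39z.
Invertibility requires all roots to lie outside the unit circle, i.e. |z| > 1 for every root.
This is linear in z: 1 + (-1.39) z = 0  =>  z = -1/(-1.39) = 0.719424,  |z| = 0.719424.
Moduli of all roots: 0.7194.
All moduli strictly greater than 1? No.
Verdict: Not invertible.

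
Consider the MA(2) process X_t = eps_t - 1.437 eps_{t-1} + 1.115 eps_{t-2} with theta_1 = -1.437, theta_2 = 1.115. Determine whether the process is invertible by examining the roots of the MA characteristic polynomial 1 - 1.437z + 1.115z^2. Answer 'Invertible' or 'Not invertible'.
\text{Not invertible}

The MA(q) characteristic polynomial is P(z) = 1 - 1.437z + 1.115z^2.
Invertibility requires all roots to lie outside the unit circle, i.e. |z| > 1 for every root.
Set 1 + (-1.437) z + (1.115) z^2 = 0, i.e. a z^2 + b z + c = 0 with a = 1.115, b = -1.437, c = 1.
Discriminant D = b^2 - 4ac = (-1.437)^2 - 4*(1.115)*1 = 2.064969 - (4.46) = -2.395031.
D < 0, so the roots are the complex-conjugate pair z = (-b +/- i sqrt(-D)) / (2a) = 0.6444 +/- 0.694i.
For a conjugate pair |z|^2 = z * conj(z) = (product of roots) = c/a = 1/(1.115) = 0.896861, so |z| = sqrt(0.896861) = 0.947 for both roots.
Moduli of all roots: 0.9470, 0.9470.
All moduli strictly greater than 1? No.
Verdict: Not invertible.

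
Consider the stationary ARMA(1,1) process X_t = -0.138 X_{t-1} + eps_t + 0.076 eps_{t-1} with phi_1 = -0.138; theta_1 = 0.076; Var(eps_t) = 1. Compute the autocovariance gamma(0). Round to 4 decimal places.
\gamma(0) = 1.0039

Multiply the model equation by X_{t-k} and take expectations. With theta_0 = psi_0 = 1 and psi_j the MA(infinity) weights, this gives
  gamma(k) - sum_i phi_i gamma(k-i) = c_k,
  c_k = sigma^2 * sum_{j=k..q} theta_j psi_{j-k}   (c_k = 0 for k > q),
using gamma(-m) = gamma(m).
psi-weights needed (psi_j = theta_j + sum_i phi_i psi_{j-i}):
  psi_1 = theta_1 + phi_1 = 0.076 + (-0.138) = -0.062
Right-hand sides:
  c_0 = sigma^2 (1 + theta_1 psi_1) = 1 * (1 + (0.076)(-0.062)) = 1 * 0.995288 = 0.995288
  c_1 = sigma^2 theta_1 = 1 * (0.076) = 0.076
  c_2 = 0
Equations for k = 0 and k = 1 (AR order 1):
  gamma(0) = phi_1 gamma(1) + c_0
  gamma(1) = phi_1 gamma(0) + c_1
Substituting the second into the first: gamma(0) (1 - phi_1^2) = c_0 + phi_1 c_1, so
  gamma(0) = (c_0 + phi_1 c_1) / (1 - phi_1^2) = (0.995288 + (-0.138)(0.076)) / (1 - (-0.138)^2) = 0.9848 / 0.980956 = 1.003919.
Therefore gamma(0) = 1.0039 (to 4 decimal places).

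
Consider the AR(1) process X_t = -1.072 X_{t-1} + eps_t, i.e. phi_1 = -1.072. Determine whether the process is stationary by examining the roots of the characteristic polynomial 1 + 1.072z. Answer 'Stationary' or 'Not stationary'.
\text{Not stationary}

The AR(p) characteristic polynomial is P(z) = 1 + 1.072z.
Stationarity requires all roots to lie outside the unit circle, i.e. |z| > 1 for every root.
This is linear in z: 1 + (1.072) z = 0  =>  z = -1/(1.072) = -0.932836,  |z| = 0.932836.
Moduli of all roots: 0.9328.
All moduli strictly greater than 1? No.
Verdict: Not stationary.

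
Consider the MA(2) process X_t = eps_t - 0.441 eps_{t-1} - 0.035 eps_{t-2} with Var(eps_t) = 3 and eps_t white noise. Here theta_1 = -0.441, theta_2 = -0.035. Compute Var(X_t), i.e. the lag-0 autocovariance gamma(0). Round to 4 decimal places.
\gamma(0) = 3.5871

For an MA(q) process X_t = eps_t + sum_i theta_i eps_{t-i} with
Var(eps_t) = sigma^2, the variance is
  gamma(0) = sigma^2 * (1 + sum_i theta_i^2).
  sum_i theta_i^2 = (-0.441)^2 + (-0.035)^2 = 0.194481 + 0.001225 = 0.195706.
  gamma(0) = 3 * (1 + 0.195706) = 3 * 1.195706 = 3.587118, which rounds to 3.5871.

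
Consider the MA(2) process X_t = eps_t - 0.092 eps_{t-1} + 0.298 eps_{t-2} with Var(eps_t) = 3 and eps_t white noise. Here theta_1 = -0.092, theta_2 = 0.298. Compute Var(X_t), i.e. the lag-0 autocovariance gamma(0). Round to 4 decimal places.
\gamma(0) = 3.2918

For an MA(q) process X_t = eps_t + sum_i theta_i eps_{t-i} with
Var(eps_t) = sigma^2, the variance is
  gamma(0) = sigma^2 * (1 + sum_i theta_i^2).
  sum_i theta_i^2 = (-0.092)^2 + (0.298)^2 = 0.008464 + 0.088804 = 0.097268.
  gamma(0) = 3 * (1 + 0.097268) = 3 * 1.097268 = 3.291804, which rounds to 3.2918.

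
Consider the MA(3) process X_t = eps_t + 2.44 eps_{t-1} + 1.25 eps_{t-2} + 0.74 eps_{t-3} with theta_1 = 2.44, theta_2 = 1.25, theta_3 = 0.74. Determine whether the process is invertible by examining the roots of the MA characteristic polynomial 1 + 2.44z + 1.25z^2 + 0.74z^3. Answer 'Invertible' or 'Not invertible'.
\text{Not invertible}

The MA(q) characteristic polynomial is P(z) = 1 + 2.44z + 1.25z^2 + 0.74z^3.
Invertibility requires all roots to lie outside the unit circle, i.e. |z| > 1 for every root.
Degree 3: look for a simple real root z0 first, then factor out (1 - z/z0) and solve the remaining quadratic.
Testing z0 = -0.5: P(-0.5) = 1 + (2.44)(-0.5) + (1.25)(-0.5)^2 + (0.74)(-0.5)^3
  = 1 + (-1.22) + (0.3125) + (-0.0925) = 0.  So z_0 = -0.5 is a root, |z_0| = 0.5.
Divide out the factor (1 + 2 z) = (1 - z/z0) (since 1/z0 = -2):
  P(z) = (1 + 2 z)(1 + (0.44) z + (0.37) z^2)
  [check: z-coef 0.44 - (-2) = 2.44; z^2-coef 0.37 - (-2)(0.44) = 1.25; z^3-coef -(-2)(0.37) = 0.74.]
Remaining roots from the quadratic factor 1 + (0.44) z + (0.37) z^2:
  Set 1 + (0.44) z + (0.37) z^2 = 0, i.e. a z^2 + b z + c = 0 with a = 0.37, b = 0.44, c = 1.
  Discriminant D = b^2 - 4ac = (0.44)^2 - 4*(0.37)*1 = 0.1936 - (1.48) = -1.2864.
  D < 0, so the roots are the complex-conjugate pair z = (-b +/- i sqrt(-D)) / (2a) = -0.5946 +/- 1.5327i.
  For a conjugate pair |z|^2 = z * conj(z) = (product of roots) = c/a = 1/(0.37) = 2.702703, so |z| = sqrt(2.702703) = 1.644 for both roots.
Moduli of all roots: 0.5000, 1.6440, 1.6440.
All moduli strictly greater than 1? No.
Verdict: Not invertible.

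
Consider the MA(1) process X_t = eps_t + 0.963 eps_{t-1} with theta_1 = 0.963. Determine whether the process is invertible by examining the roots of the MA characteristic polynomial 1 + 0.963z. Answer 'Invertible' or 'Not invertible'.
\text{Invertible}

The MA(q) characteristic polynomial is P(z) = 1 + 0.963z.
Invertibility requires all roots to lie outside the unit circle, i.e. |z| > 1 for every root.
This is linear in z: 1 + (0.963) z = 0  =>  z = -1/(0.963) = -1.038422,  |z| = 1.038422.
Moduli of all roots: 1.0384.
All moduli strictly greater than 1? Yes.
Verdict: Invertible.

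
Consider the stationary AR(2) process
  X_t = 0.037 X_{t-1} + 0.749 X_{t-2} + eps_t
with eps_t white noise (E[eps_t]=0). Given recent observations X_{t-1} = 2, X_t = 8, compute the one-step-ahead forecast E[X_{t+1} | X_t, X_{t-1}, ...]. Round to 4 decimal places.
E[X_{t+1} \mid \mathcal F_t] = 1.7940

For an AR(p) model X_t = c + sum_i phi_i X_{t-i} + eps_t, the
one-step-ahead conditional mean is
  E[X_{t+1} | X_t, ...] = c + sum_i phi_i X_{t+1-i}.
Substitute known values:
  E[X_{t+1} | ...] = (0.037) * (8) + (0.749) * (2)
                   = 1.7940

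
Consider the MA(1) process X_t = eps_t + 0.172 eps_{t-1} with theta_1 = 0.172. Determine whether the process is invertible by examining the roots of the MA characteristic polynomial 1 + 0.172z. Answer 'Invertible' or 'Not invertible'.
\text{Invertible}

The MA(q) characteristic polynomial is P(z) = 1 + 0.172z.
Invertibility requires all roots to lie outside the unit circle, i.e. |z| > 1 for every root.
This is linear in z: 1 + (0.172) z = 0  =>  z = -1/(0.172) = -5.813953,  |z| = 5.813953.
Moduli of all roots: 5.8140.
All moduli strictly greater than 1? Yes.
Verdict: Invertible.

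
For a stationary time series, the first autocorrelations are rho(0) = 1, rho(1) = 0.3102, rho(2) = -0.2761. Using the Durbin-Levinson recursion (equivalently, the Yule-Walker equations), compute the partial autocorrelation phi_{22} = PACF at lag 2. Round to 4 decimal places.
\phi_{22} = -0.4120

The PACF at lag k is phi_{kk}, the last component of the solution
to the Yule-Walker system G_k phi = r_k where
  (G_k)_{ij} = rho(|i - j|), (r_k)_i = rho(i), i,j = 1..k.
Equivalently, Durbin-Levinson gives phi_{kk} iteratively:
  phi_{11} = rho(1)
  phi_{kk} = [rho(k) - sum_{j=1..k-1} phi_{k-1,j} rho(k-j)]
            / [1 - sum_{j=1..k-1} phi_{k-1,j} rho(j)],
  phi_{k,j} = phi_{k-1,j} - phi_{kk} phi_{k-1,k-j},  j = 1..k-1.
Step k = 1:
  phi_11 = rho(1) = 0.3102.
Step k = 2:
  phi_22 = [rho(2) - phi_11 rho(1)] / [1 - phi_11 rho(1)] = [-0.2761 - (0.3102)(0.3102)] / [1 - (0.3102)(0.3102)]
         = -0.37232404 / 0.90377596 = -0.412.
Therefore phi_{22} = -0.4120.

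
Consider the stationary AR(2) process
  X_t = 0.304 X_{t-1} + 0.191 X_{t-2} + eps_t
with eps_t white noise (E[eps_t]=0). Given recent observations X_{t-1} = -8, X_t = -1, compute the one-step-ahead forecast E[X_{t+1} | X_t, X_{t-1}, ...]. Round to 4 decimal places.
E[X_{t+1} \mid \mathcal F_t] = -1.8320

For an AR(p) model X_t = c + sum_i phi_i X_{t-i} + eps_t, the
one-step-ahead conditional mean is
  E[X_{t+1} | X_t, ...] = c + sum_i phi_i X_{t+1-i}.
Substitute known values:
  E[X_{t+1} | ...] = (0.304) * (-1) + (0.191) * (-8)
                   = -1.8320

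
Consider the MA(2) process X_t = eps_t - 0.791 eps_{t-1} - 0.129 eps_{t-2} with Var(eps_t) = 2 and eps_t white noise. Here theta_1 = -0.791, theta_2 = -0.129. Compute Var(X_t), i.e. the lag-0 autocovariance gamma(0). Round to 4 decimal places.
\gamma(0) = 3.2846

For an MA(q) process X_t = eps_t + sum_i theta_i eps_{t-i} with
Var(eps_t) = sigma^2, the variance is
  gamma(0) = sigma^2 * (1 + sum_i theta_i^2).
  sum_i theta_i^2 = (-0.791)^2 + (-0.129)^2 = 0.625681 + 0.016641 = 0.642322.
  gamma(0) = 2 * (1 + 0.642322) = 2 * 1.642322 = 3.284644, which rounds to 3.2846.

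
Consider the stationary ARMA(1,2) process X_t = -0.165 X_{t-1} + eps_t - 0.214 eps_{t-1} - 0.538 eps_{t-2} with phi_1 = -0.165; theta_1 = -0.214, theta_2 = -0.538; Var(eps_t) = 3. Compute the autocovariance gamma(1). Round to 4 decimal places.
\gamma(1) = -0.7114

Multiply the model equation by X_{t-k} and take expectations. With theta_0 = psi_0 = 1 and psi_j the MA(infinity) weights, this gives
  gamma(k) - sum_i phi_i gamma(k-i) = c_k,
  c_k = sigma^2 * sum_{j=k..q} theta_j psi_{j-k}   (c_k = 0 for k > q),
using gamma(-m) = gamma(m).
psi-weights needed (psi_j = theta_j + sum_i phi_i psi_{j-i}):
  psi_1 = theta_1 + phi_1 = -0.214 + (-0.165) = -0.379
  psi_2 = theta_2 + phi_1 psi_1 = -0.538 + (-0.165)(-0.379) = -0.475465
Right-hand sides:
  c_0 = sigma^2 (1 + theta_1 psi_1 + theta_2 psi_2) = 3 * (1 + (-0.214)(-0.379) + (-0.538)(-0.475465)) = 3 * 1.336906 = 4.010719
  c_1 = sigma^2 (theta_1 + theta_2 psi_1) = 3 * (-0.214 + (-0.538)(-0.379)) = -0.030294
  c_2 = sigma^2 theta_2 = 3 * (-0.538) = -1.614
Equations for k = 0 and k = 1 (AR order 1):
  gamma(0) = phi_1 gamma(1) + c_0
  gamma(1) = phi_1 gamma(0) + c_1
Substituting the second into the first: gamma(0) (1 - phi_1^2) = c_0 + phi_1 c_1, so
  gamma(0) = (c_0 + phi_1 c_1) / (1 - phi_1^2) = (4.010719 + (-0.165)(-0.030294)) / (1 - (-0.165)^2) = 4.015717 / 0.972775 = 4.128105.
  gamma(1) = phi_1 gamma(0) + c_1 = (-0.165)(4.128105) + (-0.030294) = -0.711431.
Therefore gamma(1) = -0.7114 (to 4 decimal places).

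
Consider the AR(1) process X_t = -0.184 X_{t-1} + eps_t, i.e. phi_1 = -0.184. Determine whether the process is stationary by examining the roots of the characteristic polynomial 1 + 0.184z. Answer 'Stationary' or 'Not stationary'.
\text{Stationary}

The AR(p) characteristic polynomial is P(z) = 1 + 0.184z.
Stationarity requires all roots to lie outside the unit circle, i.e. |z| > 1 for every root.
This is linear in z: 1 + (0.184) z = 0  =>  z = -1/(0.184) = -5.434783,  |z| = 5.434783.
Moduli of all roots: 5.4348.
All moduli strictly greater than 1? Yes.
Verdict: Stationary.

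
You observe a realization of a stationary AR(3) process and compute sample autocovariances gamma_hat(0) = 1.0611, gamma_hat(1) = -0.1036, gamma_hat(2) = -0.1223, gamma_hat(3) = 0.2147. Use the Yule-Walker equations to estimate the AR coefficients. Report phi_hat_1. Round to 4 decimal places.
\hat\phi_{1} = -0.0870

The Yule-Walker equations for an AR(p) process read, in matrix form,
  Gamma_p phi = r_p,   with   (Gamma_p)_{ij} = gamma(|i - j|),
                       (r_p)_i = gamma(i),   i,j = 1..p.
Substitute the sample gammas (Toeplitz matrix and right-hand side of size 3):
  Gamma_p = [[1.0611, -0.1036, -0.1223], [-0.1036, 1.0611, -0.1036], [-0.1223, -0.1036, 1.0611]]
  r_p     = [-0.1036, -0.1223, 0.2147]
Written out (R1..R3):
  (R1) 1.0611 phi_1 - 0.1036 phi_2 - 0.1223 phi_3 = -0.1036
  (R2) -0.1036 phi_1 + 1.0611 phi_2 - 0.1036 phi_3 = -0.1223
  (R3) -0.1223 phi_1 - 0.1036 phi_2 + 1.0611 phi_3 = 0.2147
Gaussian elimination:
  R2 <- R2 - (-0.1036/1.0611) R1 = R2 - (-0.097635) R1:  1.050985 phi_2 - 0.115541 phi_3 = -0.132415
  R3 <- R3 - (-0.1223/1.0611) R1 = R3 - (-0.115258) R1:  -0.115541 phi_2 + 1.047004 phi_3 = 0.202759
  R3 <- R3 - (-0.115541/1.050985) R2 = R3 - (-0.109936) R2:  1.034302 phi_3 = 0.188202
Back-substitution:
  phi_hat_3 = 0.188202 / 1.034302 = 0.181961
  phi_hat_2 = (-0.132415 - (-0.115541)(0.181961)) / 1.050985 = -0.105987
  phi_hat_1 = (-0.1036 - (-0.1036)(-0.105987) - (-0.1223)(0.181961)) / 1.0611 = -0.08701
So phi_hat = [-0.0870, -0.1060, 0.1820].
Therefore phi_hat_1 = -0.0870.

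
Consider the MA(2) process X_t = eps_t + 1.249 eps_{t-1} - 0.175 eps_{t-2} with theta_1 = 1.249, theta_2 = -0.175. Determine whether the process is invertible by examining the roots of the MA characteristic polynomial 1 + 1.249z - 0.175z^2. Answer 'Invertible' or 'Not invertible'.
\text{Not invertible}

The MA(q) characteristic polynomial is P(z) = 1 + 1.249z - 0.175z^2.
Invertibility requires all roots to lie outside the unit circle, i.e. |z| > 1 for every root.
Set 1 + (1.249) z + (-0.175) z^2 = 0, i.e. a z^2 + b z + c = 0 with a = -0.175, b = 1.249, c = 1.
Discriminant D = b^2 - 4ac = (1.249)^2 - 4*(-0.175)*1 = 1.560001 - (-0.7) = 2.260001.
D >= 0, so the roots are real: z = (-b +/- sqrt(D)) / (2a) = (-1.249 +/- 1.50333) / (-0.35).
  z_1 = (-1.249 + 1.50333) / (-0.35) = -0.7267,   |z_1| = 0.7267.
  z_2 = (-1.249 - 1.50333) / (-0.35) = 7.8638,   |z_2| = 7.8638.
Moduli of all roots: 0.7267, 7.8638.
All moduli strictly greater than 1? No.
Verdict: Not invertible.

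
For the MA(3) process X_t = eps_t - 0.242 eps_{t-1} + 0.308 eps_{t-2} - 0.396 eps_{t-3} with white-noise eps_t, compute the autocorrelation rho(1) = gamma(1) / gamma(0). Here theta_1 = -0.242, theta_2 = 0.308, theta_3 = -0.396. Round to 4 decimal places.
\rho(1) = -0.3347

For an MA(q) process with theta_0 = 1, the autocovariance is
  gamma(k) = sigma^2 * sum_{i=0..q-k} theta_i * theta_{i+k},
and rho(k) = gamma(k) / gamma(0). Sigma^2 cancels.
  numerator   = (1)*(-0.242) + (-0.242)*(0.308) + (0.308)*(-0.396) = -0.438504.
  denominator = (1)^2 + (-0.242)^2 + (0.308)^2 + (-0.396)^2 = 1.310244.
  rho(1) = -0.438504 / 1.310244 = -0.3347.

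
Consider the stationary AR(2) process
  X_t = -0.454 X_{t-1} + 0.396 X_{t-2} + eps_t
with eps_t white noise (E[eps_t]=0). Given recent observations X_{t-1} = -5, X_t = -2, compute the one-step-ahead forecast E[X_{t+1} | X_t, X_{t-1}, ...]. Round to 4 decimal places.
E[X_{t+1} \mid \mathcal F_t] = -1.0720

For an AR(p) model X_t = c + sum_i phi_i X_{t-i} + eps_t, the
one-step-ahead conditional mean is
  E[X_{t+1} | X_t, ...] = c + sum_i phi_i X_{t+1-i}.
Substitute known values:
  E[X_{t+1} | ...] = (-0.454) * (-2) + (0.396) * (-5)
                   = -1.0720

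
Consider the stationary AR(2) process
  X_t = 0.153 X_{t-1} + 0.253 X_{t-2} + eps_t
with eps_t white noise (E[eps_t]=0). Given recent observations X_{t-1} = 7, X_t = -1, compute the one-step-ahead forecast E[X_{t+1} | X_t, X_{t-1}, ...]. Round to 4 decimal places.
E[X_{t+1} \mid \mathcal F_t] = 1.6180

For an AR(p) model X_t = c + sum_i phi_i X_{t-i} + eps_t, the
one-step-ahead conditional mean is
  E[X_{t+1} | X_t, ...] = c + sum_i phi_i X_{t+1-i}.
Substitute known values:
  E[X_{t+1} | ...] = (0.153) * (-1) + (0.253) * (7)
                   = 1.6180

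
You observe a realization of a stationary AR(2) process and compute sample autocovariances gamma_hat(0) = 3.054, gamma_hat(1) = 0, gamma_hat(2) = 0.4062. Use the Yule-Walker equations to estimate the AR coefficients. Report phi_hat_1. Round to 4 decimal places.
\hat\phi_{1} = 0.0000

The Yule-Walker equations for an AR(p) process read, in matrix form,
  Gamma_p phi = r_p,   with   (Gamma_p)_{ij} = gamma(|i - j|),
                       (r_p)_i = gamma(i),   i,j = 1..p.
Substitute the sample gammas (Toeplitz matrix and right-hand side of size 2):
  Gamma_p = [[3.054, 0.0], [0.0, 3.054]]
  r_p     = [0.0, 0.4062]
Written out:
  3.054 phi_1 + 0 phi_2 = 0
  0 phi_1 + 3.054 phi_2 = 0.4062
Solve by Cramer's rule:
  det = gamma(0)^2 - gamma(1)^2 = (3.054)^2 - (0)^2 = 9.326916 - 0 = 9.326916
  phi_hat_1 = [gamma(1) gamma(0) - gamma(1) gamma(2)] / det = [(0)(3.054) - (0)(0.4062)] / 9.326916 = 0 / 9.326916 = 0
  phi_hat_2 = [gamma(0) gamma(2) - gamma(1)^2] / det = [(3.054)(0.4062) - (0)^2] / 9.326916 = 1.2405348 / 9.326916 = 0.133
So phi_hat = [0.0000, 0.1330].
Therefore phi_hat_1 = 0.0000.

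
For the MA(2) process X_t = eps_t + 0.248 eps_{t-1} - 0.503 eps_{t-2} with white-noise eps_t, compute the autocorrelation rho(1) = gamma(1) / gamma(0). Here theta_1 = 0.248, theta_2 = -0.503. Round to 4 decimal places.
\rho(1) = 0.0938

For an MA(q) process with theta_0 = 1, the autocovariance is
  gamma(k) = sigma^2 * sum_{i=0..q-k} theta_i * theta_{i+k},
and rho(k) = gamma(k) / gamma(0). Sigma^2 cancels.
  numerator   = (1)*(0.248) + (0.248)*(-0.503) = 0.123256.
  denominator = (1)^2 + (0.248)^2 + (-0.503)^2 = 1.314513.
  rho(1) = 0.123256 / 1.314513 = 0.0938.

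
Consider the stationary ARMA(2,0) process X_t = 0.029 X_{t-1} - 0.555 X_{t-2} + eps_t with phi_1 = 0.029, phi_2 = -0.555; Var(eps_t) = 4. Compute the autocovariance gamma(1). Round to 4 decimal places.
\gamma(1) = 0.1078

Multiply the model equation by X_{t-k} and take expectations. With theta_0 = psi_0 = 1 and psi_j the MA(infinity) weights, this gives
  gamma(k) - sum_i phi_i gamma(k-i) = c_k,
  c_k = sigma^2 * sum_{j=k..q} theta_j psi_{j-k}   (c_k = 0 for k > q),
using gamma(-m) = gamma(m).
Pure AR (q = 0): c_0 = sigma^2 = 4, c_k = 0 for k >= 1.
Equations for k = 0, 1, 2 (AR order 2, c_2 = 0):
  (E0) gamma(0) = phi_1 gamma(1) + phi_2 gamma(2) + c_0
  (E1) gamma(1) = phi_1 gamma(0) + phi_2 gamma(1) + c_1
  (E2) gamma(2) = phi_1 gamma(1) + phi_2 gamma(0)
From (E1): gamma(1) = A gamma(0) + B with
  A = phi_1 / (1 - phi_2) = 0.029 / 1.555 = 0.01865,   B = c_1 / (1 - phi_2) = 0 / 1.555 = 0.
Insert (E2) into (E0): gamma(0) (1 - phi_2^2) = phi_1 (1 + phi_2) gamma(1) + c_0.
  phi_1 (1 + phi_2) = (0.029)(0.445) = 0.012905,   1 - phi_2^2 = 0.691975.
Replace gamma(1) by A gamma(0) + B and collect gamma(0):
  gamma(0) [0.691975 - (0.012905)(0.01865)] = c_0 = 4
  gamma(0) * 0.691734 = 4
  gamma(0) = 4 / 0.691734 = 5.782567.
  gamma(1) = A gamma(0) = (0.01865)(5.782567) = 0.107842.
Therefore gamma(1) = 0.1078 (to 4 decimal places).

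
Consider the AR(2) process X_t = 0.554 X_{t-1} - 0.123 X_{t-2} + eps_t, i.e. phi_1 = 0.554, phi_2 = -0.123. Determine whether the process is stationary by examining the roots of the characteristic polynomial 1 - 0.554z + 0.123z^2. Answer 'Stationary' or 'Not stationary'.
\text{Stationary}

The AR(p) characteristic polynomial is P(z) = 1 - 0.554z + 0.123z^2.
Stationarity requires all roots to lie outside the unit circle, i.e. |z| > 1 for every root.
Set 1 + (-0.554) z + (0.123) z^2 = 0, i.e. a z^2 + b z + c = 0 with a = 0.123, b = -0.554, c = 1.
Discriminant D = b^2 - 4ac = (-0.554)^2 - 4*(0.123)*1 = 0.306916 - (0.492) = -0.185084.
D < 0, so the roots are the complex-conjugate pair z = (-b +/- i sqrt(-D)) / (2a) = 2.252 +/- 1.7488i.
For a conjugate pair |z|^2 = z * conj(z) = (product of roots) = c/a = 1/(0.123) = 8.130081, so |z| = sqrt(8.130081) = 2.8513 for both roots.
Moduli of all roots: 2.8513, 2.8513.
All moduli strictly greater than 1? Yes.
Verdict: Stationary.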